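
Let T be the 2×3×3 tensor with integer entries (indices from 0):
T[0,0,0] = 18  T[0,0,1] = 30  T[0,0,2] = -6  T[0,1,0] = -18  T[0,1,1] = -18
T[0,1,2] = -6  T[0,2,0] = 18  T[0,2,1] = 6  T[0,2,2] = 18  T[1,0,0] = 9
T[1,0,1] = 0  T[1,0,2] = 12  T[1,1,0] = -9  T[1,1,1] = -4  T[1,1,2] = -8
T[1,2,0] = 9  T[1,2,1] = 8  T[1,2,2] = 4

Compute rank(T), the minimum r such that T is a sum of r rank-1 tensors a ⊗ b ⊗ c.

Lower bound: the mode-2 unfolding of T (rows indexed by j, columns by (i,k) = (0,0), (0,1), (0,2), (1,0), (1,1), (1,2)) is [[18, 30, -6, 9, 0, 12], [-18, -18, -6, -9, -4, -8], [18, 6, 18, 9, 8, 4]].
There the 2×2 minor on rows j ∈ {0, 1}, columns (i,k) ∈ {(0,0), (0,1)} is det [[18, 30], [-18, -18]] = 216 ≠ 0, so this unfolding has rank ≥ 2; CP rank is at least every unfolding rank, so rank(T) ≥ 2. (Flattening ranks never certify an upper bound on CP rank; for that we must actually write T with 2 rank-1 terms.)
Upper bound — finding two terms. Write S_k = T[:,:,k] for the frontal slices: S₀ = [[18, -18, 18], [9, -9, 9]], S₁ = [[30, -18, 6], [0, -4, 8]], S₂ = [[-6, -6, 18], [12, -8, 4]].
If T = a₁ ⊗ b₁ ⊗ c₁ + a₂ ⊗ b₂ ⊗ c₂ then each S_k = c₁[k]·a₁b₁ᵀ + c₂[k]·a₂b₂ᵀ. S₀ and S₁ are linearly independent, so a₁b₁ᵀ and a₂b₂ᵀ must span the same plane of matrices: they are the rank-1 matrices of the form x·S₀ + y·S₁.
The 2×2 minor of x·S₀ + y·S₁ on rows {0,1}, columns {0,1} is −180·xy − 120·y² = (-60)·(3·x + 2·y)(y), vanishing at (x:y) = (2:-3) and (1:0).
M₁ = 2·S₀ − 3·S₁ = [[-54, 18, 18], [18, -6, -6]] = (-6)·[3, -1][3, -1, -1]ᵀ and M₂ = S₀ = [[18, -18, 18], [9, -9, 9]] = 9·[2, 1][1, -1, 1]ᵀ, so take a₁ = [3, -1], b₁ = [3, -1, -1], a₂ = [2, 1], b₂ = [1, -1, 1].
Each slice is an integer combination of E₁ = a₁b₁ᵀ and E₂ = a₂b₂ᵀ: S₀ = 9·E₂, S₁ = 2·E₁ + 6·E₂, S₂ = −2·E₁ + 6·E₂; reading off coefficients, c₁ = [0, 2, -2] and c₂ = [9, 6, 6].
Hence T = [3, -1] ⊗ [3, -1, -1] ⊗ [0, 2, -2] + [2, 1] ⊗ [1, -1, 1] ⊗ [9, 6, 6], so rank(T) ≤ 2.
These bounds meet, so rank(T) = 2.

2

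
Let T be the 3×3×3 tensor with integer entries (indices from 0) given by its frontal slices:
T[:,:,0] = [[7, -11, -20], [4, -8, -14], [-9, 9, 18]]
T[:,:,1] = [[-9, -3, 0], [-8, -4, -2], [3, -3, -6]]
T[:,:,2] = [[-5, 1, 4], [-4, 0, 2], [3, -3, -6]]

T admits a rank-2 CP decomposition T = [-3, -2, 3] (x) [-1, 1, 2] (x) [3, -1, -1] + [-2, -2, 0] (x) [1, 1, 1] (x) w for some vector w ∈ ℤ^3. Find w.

Subtract the known terms from T to get the rank-1 residual R = [-2, -2, 0] (x) [1, 1, 1] (x) w, so R[i,j,k] = a[i]·b[j]·w[k]. Pick indices with nonzero a[0]·b[0] = (-2)·(1) = -2. Only the fibre through (0,0,·) is needed: R[0,0,:] = T[0,0,:] − Σₗ aₗ[0]bₗ[0]cₗ = [7, -9, -5] − (-3)·(-1)·[3, -1, -1] = [-2, -6, -2]. Then w[k] = R[0,0,k] / -2 for each k, giving w = [-2, -6, -2] / -2 = [1, 3, 1].

w = [1, 3, 1]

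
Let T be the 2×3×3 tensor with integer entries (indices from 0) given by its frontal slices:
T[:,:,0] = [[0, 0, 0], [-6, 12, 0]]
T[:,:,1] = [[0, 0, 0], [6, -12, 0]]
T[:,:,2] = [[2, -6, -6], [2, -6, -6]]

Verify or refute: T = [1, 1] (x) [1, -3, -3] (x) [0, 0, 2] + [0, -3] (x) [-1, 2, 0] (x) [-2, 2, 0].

Yes

Reconstruct entrywise from the claimed factors. For example, T[1,1,2] = -6 and Σₗ aₗ[1]bₗ[1]cₗ[2] = (1)·(-3)·(2) + (-3)·(2)·(0) = -6; checking all 18 entries, every one matches. The claim holds.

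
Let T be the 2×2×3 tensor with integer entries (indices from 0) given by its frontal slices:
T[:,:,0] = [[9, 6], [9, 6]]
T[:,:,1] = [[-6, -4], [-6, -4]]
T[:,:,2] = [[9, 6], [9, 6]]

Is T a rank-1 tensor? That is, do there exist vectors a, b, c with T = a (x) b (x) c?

Yes

If T = a (x) b (x) c then every fibre of T is a multiple of the corresponding factor, so read the factors off the fibres through the nonzero entry T[0,0,0] = 9.
The mode-1 fibre T[:,0,0] = [9, 9] gives a = [1, 1] (primitive direction); the mode-2 fibre T[0,:,0] = [9, 6] gives b = [3, 2]; then c[k] = T[0,0,k] / (a[0]·b[0]) = [9, -6, 9] / 3 = [3, -2, 3].
Expanding [1, 1] (x) [3, 2] (x) [3, -2, 3] reproduces all 12 entries of T, so T = [1, 1] (x) [3, 2] (x) [3, -2, 3] and rank(T) ≤ 1.
Equivalently every frontal slice T[:,:,k] is c[k] times the rank-1 matrix [1, 1] (x) [3, 2]. So T has rank 1 (it is nonzero).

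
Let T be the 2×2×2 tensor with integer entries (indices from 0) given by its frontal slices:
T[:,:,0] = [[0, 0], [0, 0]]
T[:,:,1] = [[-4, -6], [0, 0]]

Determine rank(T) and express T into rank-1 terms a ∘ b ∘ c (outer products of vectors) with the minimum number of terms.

Lower bound: T ≠ 0 (e.g. T[0,0,1] = -4), so rank(T) ≥ 1.
Upper bound: the mode-1 fibre T[:,0,1] = [-4, 0] gives a = [1, 0] (primitive direction); the mode-2 fibre T[0,:,1] = [-4, -6] gives b = [2, 3]; then c[k] = T[0,0,k] / (a[0]·b[0]) = [0, -4] / 2 = [0, -2].
Expanding [1, 0] ∘ [2, 3] ∘ [0, -2] reproduces all 8 entries of T, so T = [1, 0] ∘ [2, 3] ∘ [0, -2] and rank(T) ≤ 1.
These bounds meet, so rank(T) = 1.

rank(T) = 1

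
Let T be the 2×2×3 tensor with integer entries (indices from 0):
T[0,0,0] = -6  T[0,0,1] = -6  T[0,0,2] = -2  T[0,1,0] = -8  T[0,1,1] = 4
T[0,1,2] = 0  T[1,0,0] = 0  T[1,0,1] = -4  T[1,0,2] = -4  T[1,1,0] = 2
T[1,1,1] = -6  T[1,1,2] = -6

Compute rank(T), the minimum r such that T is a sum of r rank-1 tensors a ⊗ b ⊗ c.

Lower bound: the mode-3 unfolding of T (rows indexed by k, columns by (i,j) = (0,0), (0,1), (1,0), (1,1)) is [[-6, -8, 0, 2], [-6, 4, -4, -6], [-2, 0, -4, -6]].
There the 3×3 minor on rows k ∈ {0, 1, 2}, columns (i,j) ∈ {(0,0), (0,1), (1,0)} is det [[-6, -8, 0], [-6, 4, -4], [-2, 0, -4]] = 224 ≠ 0, so this unfolding has rank ≥ 3; CP rank is at least every unfolding rank, so rank(T) ≥ 3. (Unfolding ranks only ever bound the CP rank from below — rank(T) can be strictly larger than all of them — so the matching upper bound has to come from an explicit 3-term decomposition.)
Upper bound: T is a sum of 3 rank-1 terms, T = [1, -1] ⊗ [1, 2] ⊗ [-2, 2, 2] + [1, 0] ⊗ [1, -1] ⊗ [0, -4, 0] + [2, 1] ⊗ [1, 1] ⊗ [-2, -2, -2] (written with every a and b primitive with positive leading entry and the scale carried by c; CP decompositions are not unique, and this one is verified by expanding entrywise), so rank(T) ≤ 3.
These bounds meet, so rank(T) = 3.
Check entry T[0,1,1] = 4: (1)·(2)·(2) + (1)·(-1)·(-4) + (2)·(1)·(-2) = 4.

3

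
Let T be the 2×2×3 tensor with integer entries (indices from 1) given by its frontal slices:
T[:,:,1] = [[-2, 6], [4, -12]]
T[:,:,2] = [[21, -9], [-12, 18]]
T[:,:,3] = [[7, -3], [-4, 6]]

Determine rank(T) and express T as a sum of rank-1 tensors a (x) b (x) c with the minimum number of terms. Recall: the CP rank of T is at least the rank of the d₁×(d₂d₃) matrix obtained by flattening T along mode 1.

rank(T) = 2

Lower bound: the mode-2 unfolding of T (rows indexed by j, columns by (i,k) = (1,1), (1,2), (1,3), (2,1), (2,2), (2,3)) is [[-2, 21, 7, 4, -12, -4], [6, -9, -3, -12, 18, 6]].
There the 2×2 minor on rows j ∈ {1, 2}, columns (i,k) ∈ {(1,1), (1,2)} is det [[-2, 21], [6, -9]] = -108 ≠ 0, so this unfolding has rank ≥ 2; CP rank is at least every unfolding rank, so rank(T) ≥ 2. (Flattening ranks never certify an upper bound on CP rank; for that we must actually write T with 2 rank-1 terms.)
Upper bound — finding two terms. Write S_k = T[:,:,k] for the frontal slices: S₁ = [[-2, 6], [4, -12]], S₂ = [[21, -9], [-12, 18]], S₃ = [[7, -3], [-4, 6]].
If T = a₁ (x) b₁ (x) c₁ + a₂ (x) b₂ (x) c₂ then each S_k = c₁[k]·a₁b₁ᵀ + c₂[k]·a₂b₂ᵀ. S₁ and S₂ are linearly independent, so a₁b₁ᵀ and a₂b₂ᵀ must span the same plane of matrices: they are the rank-1 matrices of the form x·S₁ + y·S₂.
det(x·S₁ + y·S₂) is −180·xy + 270·y² = (-90)·(2·x − 3·y)(y), vanishing at (x:y) = (3:2) and (1:0).
M₁ = 3·S₁ + 2·S₂ = [[36, 0], [-12, 0]] = 12·(3, -1)(1, 0)ᵀ and M₂ = S₁ = [[-2, 6], [4, -12]] = (-2)·(1, -2)(1, -3)ᵀ, so take a₁ = (3, -1), b₁ = (1, 0), a₂ = (1, -2), b₂ = (1, -3).
Each slice is an integer combination of E₁ = a₁b₁ᵀ and E₂ = a₂b₂ᵀ: S₁ = −2·E₂, S₂ = 6·E₁ + 3·E₂, S₃ = 2·E₁ + E₂; reading off coefficients, c₁ = (0, 6, 2) and c₂ = (-2, 3, 1).
Hence T = (3, -1) (x) (1, 0) (x) (0, 6, 2) + (1, -2) (x) (1, -3) (x) (-2, 3, 1), so rank(T) ≤ 2.
These bounds meet, so rank(T) = 2.
Check entry T[1,2,1] = 6: (3)·(0)·(0) + (1)·(-3)·(-2) = 6.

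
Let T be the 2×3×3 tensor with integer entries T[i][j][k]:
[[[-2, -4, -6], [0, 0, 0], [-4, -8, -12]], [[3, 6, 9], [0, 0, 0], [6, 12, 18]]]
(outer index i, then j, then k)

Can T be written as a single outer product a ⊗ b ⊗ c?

Yes

The mode-1 fibre T[:,0,0] = [-2, 3] gives a = (2, -3) (primitive direction); the mode-2 fibre T[0,:,0] = [-2, 0, -4] gives b = (1, 0, 2); then c[k] = T[0,0,k] / (a[0]·b[0]) = [-2, -4, -6] / 2 = (-1, -2, -3).
Expanding (2, -3) ⊗ (1, 0, 2) ⊗ (-1, -2, -3) reproduces all 18 entries of T, so T = (2, -3) ⊗ (1, 0, 2) ⊗ (-1, -2, -3) and rank(T) ≤ 1.
Equivalently every frontal slice T[:,:,k] is c[k] times the rank-1 matrix (2, -3) ⊗ (1, 0, 2). So T has rank 1 (it is nonzero).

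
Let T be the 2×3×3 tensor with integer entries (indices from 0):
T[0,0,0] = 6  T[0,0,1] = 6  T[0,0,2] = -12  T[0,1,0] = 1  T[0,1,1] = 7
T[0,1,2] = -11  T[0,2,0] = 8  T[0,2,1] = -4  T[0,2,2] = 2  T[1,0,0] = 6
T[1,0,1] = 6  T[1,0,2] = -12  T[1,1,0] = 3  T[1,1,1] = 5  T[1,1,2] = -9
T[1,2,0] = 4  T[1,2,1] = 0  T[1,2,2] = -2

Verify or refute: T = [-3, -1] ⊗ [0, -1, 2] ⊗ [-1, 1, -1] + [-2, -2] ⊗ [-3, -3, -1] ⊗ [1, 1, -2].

No

Reconstruct entry (0,1,0) from the claimed factors: Σₗ aₗ[0]bₗ[1]cₗ[0] = (-3)·(-1)·(-1) + (-2)·(-3)·(1) = 3, but T[0,1,0] = 1. The claim is false.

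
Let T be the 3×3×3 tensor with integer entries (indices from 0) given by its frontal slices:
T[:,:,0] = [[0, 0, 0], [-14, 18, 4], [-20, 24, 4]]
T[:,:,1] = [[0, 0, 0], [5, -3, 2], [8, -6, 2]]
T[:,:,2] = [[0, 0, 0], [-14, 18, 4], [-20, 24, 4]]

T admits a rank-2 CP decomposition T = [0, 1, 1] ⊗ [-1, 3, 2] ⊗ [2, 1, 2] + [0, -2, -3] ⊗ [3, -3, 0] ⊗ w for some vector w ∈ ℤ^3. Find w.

Subtract the known terms from T to get the rank-1 residual R = [0, -2, -3] ⊗ [3, -3, 0] ⊗ w, so R[i,j,k] = a[i]·b[j]·w[k]. Pick indices with nonzero a[1]·b[0] = (-2)·(3) = -6. Only the fibre through (1,0,·) is needed: R[1,0,:] = T[1,0,:] − Σₗ aₗ[1]bₗ[0]cₗ = [-14, 5, -14] − (1)·(-1)·[2, 1, 2] = [-12, 6, -12]. Then w[k] = R[1,0,k] / -6 for each k, giving w = [-12, 6, -12] / -6 = [2, -1, 2].

w = [2, -1, 2]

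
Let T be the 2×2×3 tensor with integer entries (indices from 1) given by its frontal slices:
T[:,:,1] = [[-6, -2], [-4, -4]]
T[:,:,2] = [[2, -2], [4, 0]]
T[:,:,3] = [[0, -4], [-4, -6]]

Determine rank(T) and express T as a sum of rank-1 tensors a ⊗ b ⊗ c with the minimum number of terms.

Lower bound: the mode-3 unfolding of T (rows indexed by k, columns by (i,j) = (1,1), (1,2), (2,1), (2,2)) is [[-6, -2, -4, -4], [2, -2, 4, 0], [0, -4, -4, -6]].
There the 3×3 minor on rows k ∈ {1, 2, 3}, columns (i,j) ∈ {(1,1), (1,2), (2,1)} is det [[-6, -2, -4], [2, -2, 4], [0, -4, -4]] = -128 ≠ 0, so this unfolding has rank ≥ 3; CP rank is at least every unfolding rank, so rank(T) ≥ 3. (This is only a lower bound: in general the CP rank may exceed every unfolding rank, so we still need to exhibit 3 rank-1 terms summing to T.)
Upper bound: T is a sum of 3 rank-1 terms, T = (1, 0) ⊗ (1, 0) ⊗ (-4, 0, 2) + (1, 1) ⊗ (0, 1) ⊗ (0, -4, -2) + (1, 2) ⊗ (1, 1) ⊗ (-2, 2, -2) (written with every a and b primitive with positive leading entry and the scale carried by c; CP decompositions are not unique, and this one is verified by expanding entrywise), so rank(T) ≤ 3.
These bounds meet, so rank(T) = 3.

rank(T) = 3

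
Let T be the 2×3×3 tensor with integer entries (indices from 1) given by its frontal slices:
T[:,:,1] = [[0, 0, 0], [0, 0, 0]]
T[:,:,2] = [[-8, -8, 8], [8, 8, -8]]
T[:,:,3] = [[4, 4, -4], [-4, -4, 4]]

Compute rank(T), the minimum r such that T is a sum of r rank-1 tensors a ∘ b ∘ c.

1

Lower bound: T ≠ 0 (e.g. T[1,1,2] = -8), so rank(T) ≥ 1.
Upper bound: if T = a ∘ b ∘ c then every fibre of T is a multiple of the corresponding factor, so read the factors off the fibres through the nonzero entry T[1,1,2] = -8.
The mode-1 fibre T[:,1,2] = [-8, 8] gives a = (1, -1) (primitive direction); the mode-2 fibre T[1,:,2] = [-8, -8, 8] gives b = (1, 1, -1); then c[k] = T[1,1,k] / (a[1]·b[1]) = [0, -8, 4] / 1 = (0, -8, 4).
Expanding (1, -1) ∘ (1, 1, -1) ∘ (0, -8, 4) reproduces all 18 entries of T, so T = (1, -1) ∘ (1, 1, -1) ∘ (0, -8, 4) and rank(T) ≤ 1.
These bounds meet, so rank(T) = 1.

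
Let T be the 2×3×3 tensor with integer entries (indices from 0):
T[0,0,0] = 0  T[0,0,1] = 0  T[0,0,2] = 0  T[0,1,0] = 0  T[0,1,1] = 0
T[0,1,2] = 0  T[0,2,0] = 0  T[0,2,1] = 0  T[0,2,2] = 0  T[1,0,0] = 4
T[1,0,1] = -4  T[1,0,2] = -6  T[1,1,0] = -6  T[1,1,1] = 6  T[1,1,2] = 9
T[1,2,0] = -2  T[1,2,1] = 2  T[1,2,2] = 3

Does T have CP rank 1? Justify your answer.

Yes

If T = a (x) b (x) c then every fibre of T is a multiple of the corresponding factor, so read the factors off the fibres through the nonzero entry T[1,0,0] = 4.
The mode-1 fibre T[:,0,0] = [0, 4] gives a = [0, 1] (primitive direction); the mode-2 fibre T[1,:,0] = [4, -6, -2] gives b = [2, -3, -1]; then c[k] = T[1,0,k] / (a[1]·b[0]) = [4, -4, -6] / 2 = [2, -2, -3].
Expanding [0, 1] (x) [2, -3, -1] (x) [2, -2, -3] reproduces all 18 entries of T, so T = [0, 1] (x) [2, -3, -1] (x) [2, -2, -3] and rank(T) ≤ 1.
Equivalently every frontal slice T[:,:,k] is c[k] times the rank-1 matrix [0, 1] (x) [2, -3, -1]. So T has rank 1 (it is nonzero).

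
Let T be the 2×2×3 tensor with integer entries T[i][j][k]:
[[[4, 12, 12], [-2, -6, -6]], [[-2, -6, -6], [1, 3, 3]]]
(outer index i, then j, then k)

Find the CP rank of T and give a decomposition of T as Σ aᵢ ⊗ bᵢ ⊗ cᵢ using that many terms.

rank(T) = 1

Lower bound: T ≠ 0 (e.g. T[0,0,0] = 4), so rank(T) ≥ 1.
Upper bound: if T = a ⊗ b ⊗ c then every fibre of T is a multiple of the corresponding factor, so read the factors off the fibres through the nonzero entry T[0,0,0] = 4.
The mode-1 fibre T[:,0,0] = [4, -2] gives a = [2, -1] (primitive direction); the mode-2 fibre T[0,:,0] = [4, -2] gives b = [2, -1]; then c[k] = T[0,0,k] / (a[0]·b[0]) = [4, 12, 12] / 4 = [1, 3, 3].
Expanding [2, -1] ⊗ [2, -1] ⊗ [1, 3, 3] reproduces all 12 entries of T, so T = [2, -1] ⊗ [2, -1] ⊗ [1, 3, 3] and rank(T) ≤ 1.
These bounds meet, so rank(T) = 1.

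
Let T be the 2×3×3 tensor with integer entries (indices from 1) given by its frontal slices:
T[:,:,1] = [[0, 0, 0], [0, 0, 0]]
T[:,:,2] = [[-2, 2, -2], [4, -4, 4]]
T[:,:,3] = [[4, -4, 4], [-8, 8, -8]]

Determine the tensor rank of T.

Lower bound: T ≠ 0 (e.g. T[1,1,2] = -2), so rank(T) ≥ 1.
Upper bound: if T = a ⊗ b ⊗ c then every fibre of T is a multiple of the corresponding factor, so read the factors off the fibres through the nonzero entry T[1,1,2] = -2.
The mode-1 fibre T[:,1,2] = [-2, 4] gives a = (1, -2) (primitive direction); the mode-2 fibre T[1,:,2] = [-2, 2, -2] gives b = (1, -1, 1); then c[k] = T[1,1,k] / (a[1]·b[1]) = [0, -2, 4] / 1 = (0, -2, 4).
Expanding (1, -2) ⊗ (1, -1, 1) ⊗ (0, -2, 4) reproduces all 18 entries of T, so T = (1, -2) ⊗ (1, -1, 1) ⊗ (0, -2, 4) and rank(T) ≤ 1.
These bounds meet, so rank(T) = 1.

1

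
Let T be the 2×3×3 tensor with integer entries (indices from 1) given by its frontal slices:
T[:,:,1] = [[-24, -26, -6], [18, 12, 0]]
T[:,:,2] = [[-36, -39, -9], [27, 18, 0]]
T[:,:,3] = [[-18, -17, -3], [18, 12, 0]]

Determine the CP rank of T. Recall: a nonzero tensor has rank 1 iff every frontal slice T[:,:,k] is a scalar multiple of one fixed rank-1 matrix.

2

Lower bound: the mode-1 unfolding of T (rows indexed by i, columns by (j,k) = (1,1), (1,2), (1,3), (2,1), (2,2), (2,3), (3,1), (3,2), (3,3)) is [[-24, -36, -18, -26, -39, -17, -6, -9, -3], [18, 27, 18, 12, 18, 12, 0, 0, 0]].
There the 2×2 minor on rows i ∈ {1, 2}, columns (j,k) ∈ {(1,1), (1,3)} is det [[-24, -18], [18, 18]] = -108 ≠ 0, so this unfolding has rank ≥ 2; CP rank is at least every unfolding rank, so rank(T) ≥ 2. (Flattening ranks never certify an upper bound on CP rank; for that we must actually write T with 2 rank-1 terms.)
Upper bound — finding two terms. Write S_k = T[:,:,k] for the frontal slices: S₁ = [[-24, -26, -6], [18, 12, 0]], S₂ = [[-36, -39, -9], [27, 18, 0]], S₃ = [[-18, -17, -3], [18, 12, 0]].
If T = a₁ (x) b₁ (x) c₁ + a₂ (x) b₂ (x) c₂ then each S_k = c₁[k]·a₁b₁ᵀ + c₂[k]·a₂b₂ᵀ. S₁ and S₃ are linearly independent, so a₁b₁ᵀ and a₂b₂ᵀ must span the same plane of matrices: they are the rank-1 matrices of the form x·S₁ + y·S₃.
The 2×2 minor of x·S₁ + y·S₃ on rows {1,2}, columns {1,2} is 180·x² + 270·xy + 90·y² = 90·(x + y)(2·x + y), vanishing at (x:y) = (1:-1) and (1:-2).
M₁ = S₁ − S₃ = [[-6, -9, -3], [0, 0, 0]] = (-3)·[1, 0][2, 3, 1]ᵀ and M₂ = S₁ − 2·S₃ = [[12, 8, 0], [-18, -12, 0]] = 2·[2, -3][3, 2, 0]ᵀ, so take a₁ = [1, 0], b₁ = [2, 3, 1], a₂ = [2, -3], b₂ = [3, 2, 0].
Each slice is an integer combination of E₁ = a₁b₁ᵀ and E₂ = a₂b₂ᵀ: S₁ = −6·E₁ − 2·E₂, S₂ = −9·E₁ − 3·E₂, S₃ = −3·E₁ − 2·E₂; reading off coefficients, c₁ = [-6, -9, -3] and c₂ = [-2, -3, -2].
Hence T = [1, 0] (x) [2, 3, 1] (x) [-6, -9, -3] + [2, -3] (x) [3, 2, 0] (x) [-2, -3, -2], so rank(T) ≤ 2.
These bounds meet, so rank(T) = 2.
Check entry T[1,3,3] = -3: (1)·(1)·(-3) + (2)·(0)·(-2) = -3.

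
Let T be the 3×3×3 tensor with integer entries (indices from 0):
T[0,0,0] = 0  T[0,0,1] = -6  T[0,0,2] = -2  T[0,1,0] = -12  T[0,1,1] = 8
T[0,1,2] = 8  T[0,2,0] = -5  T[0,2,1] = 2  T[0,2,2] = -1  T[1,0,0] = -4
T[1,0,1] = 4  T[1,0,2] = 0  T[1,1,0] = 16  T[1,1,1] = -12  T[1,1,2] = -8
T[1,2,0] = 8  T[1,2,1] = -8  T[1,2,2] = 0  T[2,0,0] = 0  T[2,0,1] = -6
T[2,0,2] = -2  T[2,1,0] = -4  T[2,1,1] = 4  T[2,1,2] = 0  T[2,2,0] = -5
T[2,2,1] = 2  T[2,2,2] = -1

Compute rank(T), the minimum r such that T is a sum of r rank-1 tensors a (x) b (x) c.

3

Lower bound: the mode-3 unfolding of T (rows indexed by k, columns by (i,j) = (0,0), (0,1), (0,2), (1,0), (1,1), (1,2), (2,0), (2,1), (2,2)) is [[0, -12, -5, -4, 16, 8, 0, -4, -5], [-6, 8, 2, 4, -12, -8, -6, 4, 2], [-2, 8, -1, 0, -8, 0, -2, 0, -1]].
There the 3×3 minor on rows k ∈ {0, 1, 2}, columns (i,j) ∈ {(0,0), (0,1), (0,2)} is det [[0, -12, -5], [-6, 8, 2], [-2, 8, -1]] = 280 ≠ 0, so this unfolding has rank ≥ 3; CP rank is at least every unfolding rank, so rank(T) ≥ 3. (Flattening ranks never certify an upper bound on CP rank; for that we must actually write T with 3 rank-1 terms.)
Upper bound: T is a sum of 3 rank-1 terms, T = (1, -2, 1) (x) (1, -2, -2) (x) (2, -2, 0) + (1, -1, 0) (x) (0, 1, 0) (x) (-8, 4, 8) + (1, 0, 1) (x) (2, 0, 1) (x) (-1, -2, -1) (one valid choice — decompositions are not unique — normalised so each a, b is primitive with positive first nonzero entry; check it by expanding all entries), so rank(T) ≤ 3.
These bounds meet, so rank(T) = 3.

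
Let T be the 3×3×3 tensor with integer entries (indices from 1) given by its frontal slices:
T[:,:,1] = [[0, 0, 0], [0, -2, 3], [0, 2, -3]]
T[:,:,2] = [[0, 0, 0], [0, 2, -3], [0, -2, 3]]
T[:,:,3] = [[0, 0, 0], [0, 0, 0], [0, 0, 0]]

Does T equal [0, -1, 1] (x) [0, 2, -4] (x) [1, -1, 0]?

No

Reconstruct entry (2,3,1) from the claimed factors: Σₗ aₗ[2]bₗ[3]cₗ[1] = (-1)·(-4)·(1) = 4, but T[2,3,1] = 3. The claim is false.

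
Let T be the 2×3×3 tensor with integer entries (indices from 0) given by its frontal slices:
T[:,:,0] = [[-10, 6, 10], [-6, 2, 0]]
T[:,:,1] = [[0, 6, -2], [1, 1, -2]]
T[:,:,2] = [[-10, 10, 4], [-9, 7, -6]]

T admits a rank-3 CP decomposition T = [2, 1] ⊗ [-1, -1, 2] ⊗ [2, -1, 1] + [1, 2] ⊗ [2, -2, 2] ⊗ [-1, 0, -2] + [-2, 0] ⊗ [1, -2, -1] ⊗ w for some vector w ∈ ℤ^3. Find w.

w = [2, 1, 2]

Subtract the known terms from T to get the rank-1 residual R = [-2, 0] ⊗ [1, -2, -1] ⊗ w, so R[i,j,k] = a[i]·b[j]·w[k]. Pick indices with nonzero a[0]·b[0] = (-2)·(1) = -2. Only the fibre through (0,0,·) is needed: R[0,0,:] = T[0,0,:] − Σₗ aₗ[0]bₗ[0]cₗ = [-10, 0, -10] − (2)·(-1)·[2, -1, 1] − (1)·(2)·[-1, 0, -2] = [-4, -2, -4]. Then w[k] = R[0,0,k] / -2 for each k, giving w = [-4, -2, -4] / -2 = [2, 1, 2].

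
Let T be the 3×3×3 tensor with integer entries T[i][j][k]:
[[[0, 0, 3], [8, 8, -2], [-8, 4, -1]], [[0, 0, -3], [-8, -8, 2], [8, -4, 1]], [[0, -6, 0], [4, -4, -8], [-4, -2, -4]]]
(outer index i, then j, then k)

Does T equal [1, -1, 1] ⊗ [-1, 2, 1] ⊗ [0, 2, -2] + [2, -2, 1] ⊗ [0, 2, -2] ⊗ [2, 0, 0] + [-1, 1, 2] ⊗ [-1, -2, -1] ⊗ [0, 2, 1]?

Reconstruct entrywise from the claimed factors. For example, T[1,1,0] = -8 and Σₗ aₗ[1]bₗ[1]cₗ[0] = (-1)·(2)·(0) + (-2)·(2)·(2) + (1)·(-2)·(0) = -8; checking all 27 entries, every one matches. The claim holds.

Yes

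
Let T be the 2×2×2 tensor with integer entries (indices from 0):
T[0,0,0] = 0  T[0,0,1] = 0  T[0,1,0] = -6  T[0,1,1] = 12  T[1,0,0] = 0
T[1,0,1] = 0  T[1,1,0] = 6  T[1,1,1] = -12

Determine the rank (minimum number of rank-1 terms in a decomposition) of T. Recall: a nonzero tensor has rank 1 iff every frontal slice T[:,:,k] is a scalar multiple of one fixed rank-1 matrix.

1

Lower bound: T ≠ 0 (e.g. T[0,1,0] = -6), so rank(T) ≥ 1.
Upper bound: the mode-1 fibre T[:,1,0] = [-6, 6] gives a = [1, -1] (primitive direction); the mode-2 fibre T[0,:,0] = [0, -6] gives b = [0, 1]; then c[k] = T[0,1,k] / (a[0]·b[1]) = [-6, 12] / 1 = [-6, 12].
Expanding [1, -1] (x) [0, 1] (x) [-6, 12] reproduces all 8 entries of T, so T = [1, -1] (x) [0, 1] (x) [-6, 12] and rank(T) ≤ 1.
These bounds meet, so rank(T) = 1.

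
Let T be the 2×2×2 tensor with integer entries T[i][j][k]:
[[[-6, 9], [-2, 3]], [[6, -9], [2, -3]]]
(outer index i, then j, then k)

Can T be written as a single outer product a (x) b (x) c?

If T = a (x) b (x) c then every fibre of T is a multiple of the corresponding factor, so read the factors off the fibres through the nonzero entry T[0,0,0] = -6.
The mode-1 fibre T[:,0,0] = [-6, 6] gives a = [1, -1] (primitive direction); the mode-2 fibre T[0,:,0] = [-6, -2] gives b = [3, 1]; then c[k] = T[0,0,k] / (a[0]·b[0]) = [-6, 9] / 3 = [-2, 3].
Expanding [1, -1] (x) [3, 1] (x) [-2, 3] reproduces all 8 entries of T, so T = [1, -1] (x) [3, 1] (x) [-2, 3] and rank(T) ≤ 1.
Equivalently every frontal slice T[:,:,k] is c[k] times the rank-1 matrix [1, -1] (x) [3, 1]. So T has rank 1 (it is nonzero).

Yes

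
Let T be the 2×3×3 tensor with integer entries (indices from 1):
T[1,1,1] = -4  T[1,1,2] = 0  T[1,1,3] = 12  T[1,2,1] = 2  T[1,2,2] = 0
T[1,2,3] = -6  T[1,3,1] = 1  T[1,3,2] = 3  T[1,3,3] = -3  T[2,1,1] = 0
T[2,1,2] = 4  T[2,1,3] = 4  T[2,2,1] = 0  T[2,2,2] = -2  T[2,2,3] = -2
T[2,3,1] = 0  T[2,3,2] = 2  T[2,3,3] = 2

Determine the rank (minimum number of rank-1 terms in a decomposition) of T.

3

Lower bound: the mode-3 unfolding of T (rows indexed by k, columns by (i,j) = (1,1), (1,2), (1,3), (2,1), (2,2), (2,3)) is [[-4, 2, 1, 0, 0, 0], [0, 0, 3, 4, -2, 2], [12, -6, -3, 4, -2, 2]].
There the 3×3 minor on rows k ∈ {1, 2, 3}, columns (i,j) ∈ {(1,1), (1,3), (2,1)} is det [[-4, 1, 0], [0, 3, 4], [12, -3, 4]] = -48 ≠ 0, so this unfolding has rank ≥ 3; CP rank is at least every unfolding rank, so rank(T) ≥ 3. (Unfolding ranks only ever bound the CP rank from below — rank(T) can be strictly larger than all of them — so the matching upper bound has to come from an explicit 3-term decomposition.)
Upper bound: T is a sum of 3 rank-1 terms, T = [1, 0] ∘ [0, 0, 1] ∘ [-1, -1, -1] + [1, 0] ∘ [2, -1, -1] ∘ [-2, -2, 4] + [1, 1] ∘ [2, -1, 1] ∘ [0, 2, 2] (written with every a and b primitive with positive leading entry and the scale carried by c; CP decompositions are not unique, and this one is verified by expanding entrywise), so rank(T) ≤ 3.
These bounds meet, so rank(T) = 3.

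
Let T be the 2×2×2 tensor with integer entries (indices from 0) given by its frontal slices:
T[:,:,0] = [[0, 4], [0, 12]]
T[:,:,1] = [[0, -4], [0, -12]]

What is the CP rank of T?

Lower bound: T ≠ 0 (e.g. T[0,1,0] = 4), so rank(T) ≥ 1.
Upper bound: if T = a ∘ b ∘ c then every fibre of T is a multiple of the corresponding factor, so read the factors off the fibres through the nonzero entry T[0,1,0] = 4.
The mode-1 fibre T[:,1,0] = [4, 12] gives a = [1, 3] (primitive direction); the mode-2 fibre T[0,:,0] = [0, 4] gives b = [0, 1]; then c[k] = T[0,1,k] / (a[0]·b[1]) = [4, -4] / 1 = [4, -4].
Expanding [1, 3] ∘ [0, 1] ∘ [4, -4] reproduces all 8 entries of T, so T = [1, 3] ∘ [0, 1] ∘ [4, -4] and rank(T) ≤ 1.
These bounds meet, so rank(T) = 1.

1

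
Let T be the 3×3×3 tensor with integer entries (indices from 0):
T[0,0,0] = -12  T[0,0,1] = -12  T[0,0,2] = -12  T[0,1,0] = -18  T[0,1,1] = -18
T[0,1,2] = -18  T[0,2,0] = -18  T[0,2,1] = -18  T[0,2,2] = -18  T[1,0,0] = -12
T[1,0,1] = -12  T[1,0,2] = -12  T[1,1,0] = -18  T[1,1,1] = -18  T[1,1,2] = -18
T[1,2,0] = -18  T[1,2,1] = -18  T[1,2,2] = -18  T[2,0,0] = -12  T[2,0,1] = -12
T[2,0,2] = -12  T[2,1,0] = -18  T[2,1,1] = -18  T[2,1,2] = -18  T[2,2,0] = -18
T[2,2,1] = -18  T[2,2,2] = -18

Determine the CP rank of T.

Lower bound: T ≠ 0 (e.g. T[0,0,0] = -12), so rank(T) ≥ 1.
Upper bound: the mode-1 fibre T[:,0,0] = [-12, -12, -12] gives a = [1, 1, 1] (primitive direction); the mode-2 fibre T[0,:,0] = [-12, -18, -18] gives b = [2, 3, 3]; then c[k] = T[0,0,k] / (a[0]·b[0]) = [-12, -12, -12] / 2 = [-6, -6, -6].
Expanding [1, 1, 1] ∘ [2, 3, 3] ∘ [-6, -6, -6] reproduces all 27 entries of T, so T = [1, 1, 1] ∘ [2, 3, 3] ∘ [-6, -6, -6] and rank(T) ≤ 1.
These bounds meet, so rank(T) = 1.

1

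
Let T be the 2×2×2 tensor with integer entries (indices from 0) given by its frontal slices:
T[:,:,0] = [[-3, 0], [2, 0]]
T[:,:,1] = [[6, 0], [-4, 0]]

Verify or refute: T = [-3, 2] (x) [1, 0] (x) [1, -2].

Reconstruct entrywise from the claimed factors. For example, T[0,0,0] = -3 and Σₗ aₗ[0]bₗ[0]cₗ[0] = (-3)·(1)·(1) = -3; checking all 8 entries, every one matches. The claim holds.

Yes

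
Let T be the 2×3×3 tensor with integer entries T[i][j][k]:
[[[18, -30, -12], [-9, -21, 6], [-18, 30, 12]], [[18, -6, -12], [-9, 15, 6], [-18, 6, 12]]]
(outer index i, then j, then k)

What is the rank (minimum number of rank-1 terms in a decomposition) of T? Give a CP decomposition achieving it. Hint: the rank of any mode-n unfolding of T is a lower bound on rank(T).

Lower bound: the mode-1 unfolding of T (rows indexed by i, columns by (j,k) = (0,0), (0,1), (0,2), (1,0), (1,1), (1,2), (2,0), (2,1), (2,2)) is [[18, -30, -12, -9, -21, 6, -18, 30, 12], [18, -6, -12, -9, 15, 6, -18, 6, 12]].
There the 2×2 minor on rows i ∈ {0, 1}, columns (j,k) ∈ {(0,0), (0,1)} is det [[18, -30], [18, -6]] = 432 ≠ 0, so this unfolding has rank ≥ 2; CP rank is at least every unfolding rank, so rank(T) ≥ 2. (Unfolding ranks only ever bound the CP rank from below — rank(T) can be strictly larger than all of them — so the matching upper bound has to come from an explicit 2-term decomposition.)
Upper bound — finding two terms. Write S_k = T[:,:,k] for the frontal slices: S₀ = [[18, -9, -18], [18, -9, -18]], S₁ = [[-30, -21, 30], [-6, 15, 6]], S₂ = [[-12, 6, 12], [-12, 6, 12]].
If T = a₁ ⊗ b₁ ⊗ c₁ + a₂ ⊗ b₂ ⊗ c₂ then each S_k = c₁[k]·a₁b₁ᵀ + c₂[k]·a₂b₂ᵀ. S₀ and S₁ are linearly independent, so a₁b₁ᵀ and a₂b₂ᵀ must span the same plane of matrices: they are the rank-1 matrices of the form x·S₀ + y·S₁.
The 2×2 minor of x·S₀ + y·S₁ on rows {0,1}, columns {0,1} is 864·xy − 576·y² = 288·(3·x − 2·y)(y), vanishing at (x:y) = (2:3) and (1:0).
M₁ = 2·S₀ + 3·S₁ = [[-54, -81, 54], [18, 27, -18]] = (-9)·(3, -1)(2, 3, -2)ᵀ and M₂ = S₀ = [[18, -9, -18], [18, -9, -18]] = 9·(1, 1)(2, -1, -2)ᵀ, so take a₁ = (3, -1), b₁ = (2, 3, -2), a₂ = (1, 1), b₂ = (2, -1, -2).
Each slice is an integer combination of E₁ = a₁b₁ᵀ and E₂ = a₂b₂ᵀ: S₀ = 9·E₂, S₁ = −3·E₁ − 6·E₂, S₂ = −6·E₂; reading off coefficients, c₁ = (0, -3, 0) and c₂ = (9, -6, -6).
Hence T = (3, -1) ⊗ (2, 3, -2) ⊗ (0, -3, 0) + (1, 1) ⊗ (2, -1, -2) ⊗ (9, -6, -6), so rank(T) ≤ 2.
These bounds meet, so rank(T) = 2.
Check entry T[1,1,1] = 15: (-1)·(3)·(-3) + (1)·(-1)·(-6) = 15.

rank(T) = 2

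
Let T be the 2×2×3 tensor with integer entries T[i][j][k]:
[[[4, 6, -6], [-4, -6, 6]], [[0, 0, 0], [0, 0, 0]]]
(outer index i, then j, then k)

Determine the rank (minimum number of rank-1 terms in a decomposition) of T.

Lower bound: T ≠ 0 (e.g. T[0,0,0] = 4), so rank(T) ≥ 1.
Upper bound: if T = a ⊗ b ⊗ c then every fibre of T is a multiple of the corresponding factor, so read the factors off the fibres through the nonzero entry T[0,0,0] = 4.
The mode-1 fibre T[:,0,0] = [4, 0] gives a = [1, 0] (primitive direction); the mode-2 fibre T[0,:,0] = [4, -4] gives b = [1, -1]; then c[k] = T[0,0,k] / (a[0]·b[0]) = [4, 6, -6] / 1 = [4, 6, -6].
Expanding [1, 0] ⊗ [1, -1] ⊗ [4, 6, -6] reproduces all 12 entries of T, so T = [1, 0] ⊗ [1, -1] ⊗ [4, 6, -6] and rank(T) ≤ 1.
These bounds meet, so rank(T) = 1.

1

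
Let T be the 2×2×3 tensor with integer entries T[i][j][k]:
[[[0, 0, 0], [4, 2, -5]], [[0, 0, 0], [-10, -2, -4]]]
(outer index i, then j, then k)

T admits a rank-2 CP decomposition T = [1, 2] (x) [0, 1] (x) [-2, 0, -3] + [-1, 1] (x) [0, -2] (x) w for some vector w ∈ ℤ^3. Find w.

w = [3, 1, -1]

Subtract the known terms from T to get the rank-1 residual R = [-1, 1] (x) [0, -2] (x) w, so R[i,j,k] = a[i]·b[j]·w[k]. Pick indices with nonzero a[0]·b[1] = (-1)·(-2) = 2. Only the fibre through (0,1,·) is needed: R[0,1,:] = T[0,1,:] − Σₗ aₗ[0]bₗ[1]cₗ = [4, 2, -5] − (1)·(1)·[-2, 0, -3] = [6, 2, -2]. Then w[k] = R[0,1,k] / 2 for each k, giving w = [6, 2, -2] / 2 = [3, 1, -1].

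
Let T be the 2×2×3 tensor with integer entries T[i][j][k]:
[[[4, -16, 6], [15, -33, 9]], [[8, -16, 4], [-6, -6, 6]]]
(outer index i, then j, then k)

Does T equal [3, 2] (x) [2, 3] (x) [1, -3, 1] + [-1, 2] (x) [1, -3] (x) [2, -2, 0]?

Yes

Reconstruct entrywise from the claimed factors. For example, T[0,0,0] = 4 and Σₗ aₗ[0]bₗ[0]cₗ[0] = (3)·(2)·(1) + (-1)·(1)·(2) = 4; checking all 12 entries, every one matches. The claim holds.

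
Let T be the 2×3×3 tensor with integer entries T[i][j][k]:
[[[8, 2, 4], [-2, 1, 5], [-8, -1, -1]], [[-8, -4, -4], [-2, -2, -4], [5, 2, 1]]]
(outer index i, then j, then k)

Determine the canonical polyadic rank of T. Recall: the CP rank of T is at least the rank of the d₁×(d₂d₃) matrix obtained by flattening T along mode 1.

Lower bound: the mode-2 unfolding of T (rows indexed by j, columns by (i,k) = (0,0), (0,1), (0,2), (1,0), (1,1), (1,2)) is [[8, 2, 4, -8, -4, -4], [-2, 1, 5, -2, -2, -4], [-8, -1, -1, 5, 2, 1]].
There the 3×3 minor on rows j ∈ {0, 1, 2}, columns (i,k) ∈ {(0,0), (0,1), (0,2)} is det [[8, 2, 4], [-2, 1, 5], [-8, -1, -1]] = -12 ≠ 0, so this unfolding has rank ≥ 3; CP rank is at least every unfolding rank, so rank(T) ≥ 3. (Unfolding ranks only ever bound the CP rank from below — rank(T) can be strictly larger than all of them — so the matching upper bound has to come from an explicit 3-term decomposition.)
Upper bound: T is a sum of 3 rank-1 terms, T = [1, -2] ⊗ [2, 1, -1] ⊗ [2, 1, 1] + [1, 0] ⊗ [1, 0, -1] ⊗ [4, 0, 2] + [2, -1] ⊗ [0, 2, 1] ⊗ [-1, 0, 1] (written with every a and b primitive with positive leading entry and the scale carried by c; CP decompositions are not unique, and this one is verified by expanding entrywise), so rank(T) ≤ 3.
These bounds meet, so rank(T) = 3.

3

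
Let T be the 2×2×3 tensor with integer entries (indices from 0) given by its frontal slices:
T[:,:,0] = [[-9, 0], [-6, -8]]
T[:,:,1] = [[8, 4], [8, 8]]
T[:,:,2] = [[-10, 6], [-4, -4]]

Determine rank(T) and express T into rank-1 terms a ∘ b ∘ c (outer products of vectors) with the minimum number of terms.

Lower bound: the mode-3 unfolding of T (rows indexed by k, columns by (i,j) = (0,0), (0,1), (1,0), (1,1)) is [[-9, 0, -6, -8], [8, 4, 8, 8], [-10, 6, -4, -4]].
There the 3×3 minor on rows k ∈ {0, 1, 2}, columns (i,j) ∈ {(0,0), (0,1), (1,0)} is det [[-9, 0, -6], [8, 4, 8], [-10, 6, -4]] = 48 ≠ 0, so this unfolding has rank ≥ 3; CP rank is at least every unfolding rank, so rank(T) ≥ 3. (This is only a lower bound: in general the CP rank may exceed every unfolding rank, so we still need to exhibit 3 rank-1 terms summing to T.)
Upper bound: T is a sum of 3 rank-1 terms, T = [1, -2] ∘ [1, -2] ∘ [-1, 0, -2] + [1, 1] ∘ [1, 0] ∘ [-8, 8, -8] + [1, 2] ∘ [0, 1] ∘ [-2, 4, 2] (one valid choice — decompositions are not unique — normalised so each a, b is primitive with positive first nonzero entry; check it by expanding all entries), so rank(T) ≤ 3.
These bounds meet, so rank(T) = 3.

rank(T) = 3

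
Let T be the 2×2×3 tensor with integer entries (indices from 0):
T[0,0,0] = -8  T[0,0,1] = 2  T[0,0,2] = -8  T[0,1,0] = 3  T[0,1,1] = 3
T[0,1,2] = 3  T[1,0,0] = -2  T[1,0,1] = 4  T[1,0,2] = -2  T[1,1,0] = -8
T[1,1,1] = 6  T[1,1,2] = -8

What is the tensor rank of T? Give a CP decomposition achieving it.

Lower bound: in the mode-3 unfolding of T (rows indexed by k, columns by (i,j)) the 2×2 minor on rows k ∈ {0, 1}, columns (i,j) ∈ {(0,0), (0,1)} is det [[-8, 3], [2, 3]] = -30 ≠ 0, so that unfolding has rank ≥ 2 and hence rank(T) ≥ 2 (CP rank is at least every unfolding rank, though it can be larger).
Upper bound: with S_k = T[:,:,k], the two rank-1 terms a₁b₁ᵀ, a₂b₂ᵀ are the rank-1 members of the pencil x·S₀ + y·S₁.
det(x·S₀ + y·S₁) is 70·x² − 70·xy = 70·(x − y)(x), vanishing at (x:y) = (1:1) and (0:1).
M₁ = S₀ + S₁ = [[-6, 6], [2, -2]] = (-2)·(3, -1)(1, -1)ᵀ and M₂ = S₁ = [[2, 3], [4, 6]] = (1, 2)(2, 3)ᵀ, so take a₁ = (3, -1), b₁ = (1, -1), a₂ = (1, 2), b₂ = (2, 3).
Each slice is an integer combination of E₁ = a₁b₁ᵀ and E₂ = a₂b₂ᵀ: S₀ = −2·E₁ − E₂, S₁ = E₂, S₂ = −2·E₁ − E₂; reading off coefficients, c₁ = (-2, 0, -2) and c₂ = (-1, 1, -1).
Hence T = (3, -1) ⊗ (1, -1) ⊗ (-2, 0, -2) + (1, 2) ⊗ (2, 3) ⊗ (-1, 1, -1), so rank(T) ≤ 2.
These bounds meet, so rank(T) = 2.

rank(T) = 2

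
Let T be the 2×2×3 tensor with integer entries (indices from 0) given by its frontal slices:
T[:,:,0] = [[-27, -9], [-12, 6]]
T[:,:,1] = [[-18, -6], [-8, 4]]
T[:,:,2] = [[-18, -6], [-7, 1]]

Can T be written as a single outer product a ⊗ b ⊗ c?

The mode-1 unfolding of T (rows indexed by i, columns by (j,k) = (0,0), (0,1), (0,2), (1,0), (1,1), (1,2)) is [[-27, -18, -18, -9, -6, -6], [-12, -8, -7, 6, 4, 1]].
There the 2×2 minor on rows i ∈ {0, 1}, columns (j,k) ∈ {(0,0), (0,2)} is det [[-27, -18], [-12, -7]] = -27 ≠ 0, so this unfolding has rank ≥ 2; CP rank is at least every unfolding rank, so rank(T) ≥ 2.
In particular rank(T) ≥ 2 > 1, so T is not rank-1.

No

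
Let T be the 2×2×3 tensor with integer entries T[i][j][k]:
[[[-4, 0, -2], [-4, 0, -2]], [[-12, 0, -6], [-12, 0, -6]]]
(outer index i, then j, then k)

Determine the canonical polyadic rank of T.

Lower bound: T ≠ 0 (e.g. T[0,0,0] = -4), so rank(T) ≥ 1.
Upper bound: if T = a ⊗ b ⊗ c then every fibre of T is a multiple of the corresponding factor, so read the factors off the fibres through the nonzero entry T[0,0,0] = -4.
The mode-1 fibre T[:,0,0] = [-4, -12] gives a = [1, 3] (primitive direction); the mode-2 fibre T[0,:,0] = [-4, -4] gives b = [1, 1]; then c[k] = T[0,0,k] / (a[0]·b[0]) = [-4, 0, -2] / 1 = [-4, 0, -2].
Expanding [1, 3] ⊗ [1, 1] ⊗ [-4, 0, -2] reproduces all 12 entries of T, so T = [1, 3] ⊗ [1, 1] ⊗ [-4, 0, -2] and rank(T) ≤ 1.
These bounds meet, so rank(T) = 1.
Check entry T[0,1,0] = -4: (1)·(1)·(-4) = -4.

1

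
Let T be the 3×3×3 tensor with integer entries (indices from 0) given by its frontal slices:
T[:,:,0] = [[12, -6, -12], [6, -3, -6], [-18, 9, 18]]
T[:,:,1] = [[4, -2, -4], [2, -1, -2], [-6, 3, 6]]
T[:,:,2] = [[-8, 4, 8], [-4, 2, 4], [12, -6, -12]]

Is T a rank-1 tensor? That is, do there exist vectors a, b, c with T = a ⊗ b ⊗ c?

If T = a ⊗ b ⊗ c then every fibre of T is a multiple of the corresponding factor, so read the factors off the fibres through the nonzero entry T[0,0,0] = 12.
The mode-1 fibre T[:,0,0] = [12, 6, -18] gives a = [2, 1, -3] (primitive direction); the mode-2 fibre T[0,:,0] = [12, -6, -12] gives b = [2, -1, -2]; then c[k] = T[0,0,k] / (a[0]·b[0]) = [12, 4, -8] / 4 = [3, 1, -2].
Expanding [2, 1, -3] ⊗ [2, -1, -2] ⊗ [3, 1, -2] reproduces all 27 entries of T, so T = [2, 1, -3] ⊗ [2, -1, -2] ⊗ [3, 1, -2] and rank(T) ≤ 1.
Equivalently every frontal slice T[:,:,k] is c[k] times the rank-1 matrix [2, 1, -3] ⊗ [2, -1, -2]. So T has rank 1 (it is nonzero).

Yes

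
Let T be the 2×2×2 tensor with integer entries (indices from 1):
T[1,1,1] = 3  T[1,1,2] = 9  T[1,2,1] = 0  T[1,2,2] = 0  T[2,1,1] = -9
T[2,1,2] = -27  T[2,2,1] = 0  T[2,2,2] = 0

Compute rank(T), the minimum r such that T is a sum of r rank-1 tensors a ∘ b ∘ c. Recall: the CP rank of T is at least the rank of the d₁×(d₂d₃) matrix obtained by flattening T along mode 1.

Lower bound: T ≠ 0 (e.g. T[1,1,1] = 3), so rank(T) ≥ 1.
Upper bound: if T = a ∘ b ∘ c then every fibre of T is a multiple of the corresponding factor, so read the factors off the fibres through the nonzero entry T[1,1,1] = 3.
The mode-1 fibre T[:,1,1] = [3, -9] gives a = (1, -3) (primitive direction); the mode-2 fibre T[1,:,1] = [3, 0] gives b = (1, 0); then c[k] = T[1,1,k] / (a[1]·b[1]) = [3, 9] / 1 = (3, 9).
Expanding (1, -3) ∘ (1, 0) ∘ (3, 9) reproduces all 8 entries of T, so T = (1, -3) ∘ (1, 0) ∘ (3, 9) and rank(T) ≤ 1.
These bounds meet, so rank(T) = 1.

1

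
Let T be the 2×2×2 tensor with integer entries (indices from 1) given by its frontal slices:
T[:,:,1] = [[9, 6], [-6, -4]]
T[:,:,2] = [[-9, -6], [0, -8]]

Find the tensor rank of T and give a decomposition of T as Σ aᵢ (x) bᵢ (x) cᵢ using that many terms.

rank(T) = 2

Lower bound: the mode-2 unfolding of T (rows indexed by j, columns by (i,k) = (1,1), (1,2), (2,1), (2,2)) is [[9, -9, -6, 0], [6, -6, -4, -8]].
There the 2×2 minor on rows j ∈ {1, 2}, columns (i,k) ∈ {(1,1), (2,2)} is det [[9, 0], [6, -8]] = -72 ≠ 0, so this unfolding has rank ≥ 2; CP rank is at least every unfolding rank, so rank(T) ≥ 2. (Unfolding ranks only ever bound the CP rank from below — rank(T) can be strictly larger than all of them — so the matching upper bound has to come from an explicit 2-term decomposition.)
Upper bound — finding two terms. Write S_k = T[:,:,k] for the frontal slices: S₁ = [[9, 6], [-6, -4]], S₂ = [[-9, -6], [0, -8]].
If T = a₁ (x) b₁ (x) c₁ + a₂ (x) b₂ (x) c₂ then each S_k = c₁[k]·a₁b₁ᵀ + c₂[k]·a₂b₂ᵀ. S₁ and S₂ are linearly independent, so a₁b₁ᵀ and a₂b₂ᵀ must span the same plane of matrices: they are the rank-1 matrices of the form x·S₁ + y·S₂.
det(x·S₁ + y·S₂) is −72·xy + 72·y² = (-72)·(x − y)(y), vanishing at (x:y) = (1:1) and (1:0).
M₁ = S₁ + S₂ = [[0, 0], [-6, -12]] = (-6)·[0, 1][1, 2]ᵀ and M₂ = S₁ = [[9, 6], [-6, -4]] = [3, -2][3, 2]ᵀ, so take a₁ = [0, 1], b₁ = [1, 2], a₂ = [3, -2], b₂ = [3, 2].
Each slice is an integer combination of E₁ = a₁b₁ᵀ and E₂ = a₂b₂ᵀ: S₁ = E₂, S₂ = −6·E₁ − E₂; reading off coefficients, c₁ = [0, -6] and c₂ = [1, -1].
Hence T = [0, 1] (x) [1, 2] (x) [0, -6] + [3, -2] (x) [3, 2] (x) [1, -1], so rank(T) ≤ 2.
These bounds meet, so rank(T) = 2.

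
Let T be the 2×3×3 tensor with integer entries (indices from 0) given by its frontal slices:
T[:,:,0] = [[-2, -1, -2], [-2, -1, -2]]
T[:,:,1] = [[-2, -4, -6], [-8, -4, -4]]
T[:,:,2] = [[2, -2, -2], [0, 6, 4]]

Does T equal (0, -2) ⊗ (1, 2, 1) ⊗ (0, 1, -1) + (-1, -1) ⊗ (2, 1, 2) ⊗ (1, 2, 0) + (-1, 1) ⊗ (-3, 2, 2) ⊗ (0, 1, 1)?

Reconstruct entry (0,0,1) from the claimed factors: Σₗ aₗ[0]bₗ[0]cₗ[1] = (0)·(1)·(1) + (-1)·(2)·(2) + (-1)·(-3)·(1) = -1, but T[0,0,1] = -2. The claim is false.

No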